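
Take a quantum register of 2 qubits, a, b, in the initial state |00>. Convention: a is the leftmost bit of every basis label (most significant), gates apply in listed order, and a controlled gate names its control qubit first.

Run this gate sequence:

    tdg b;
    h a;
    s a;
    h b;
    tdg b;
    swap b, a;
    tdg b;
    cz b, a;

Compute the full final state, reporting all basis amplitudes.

After the circuit, the state carries amplitude 1/2 on |00>, exp(I*pi/4)/2 on |01>, -exp(3*I*pi/4)/2 on |10>, -1/2 on |11>.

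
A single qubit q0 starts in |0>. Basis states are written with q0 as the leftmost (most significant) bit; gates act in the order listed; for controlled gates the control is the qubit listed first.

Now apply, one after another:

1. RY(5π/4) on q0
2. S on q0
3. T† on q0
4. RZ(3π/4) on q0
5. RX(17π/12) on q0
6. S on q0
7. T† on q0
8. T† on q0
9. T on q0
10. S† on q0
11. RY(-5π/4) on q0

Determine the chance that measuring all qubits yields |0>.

A full measurement returns |0> with probability -sqrt(6)/16 - sqrt(2)/16 + sqrt(3)/16 + 9/16.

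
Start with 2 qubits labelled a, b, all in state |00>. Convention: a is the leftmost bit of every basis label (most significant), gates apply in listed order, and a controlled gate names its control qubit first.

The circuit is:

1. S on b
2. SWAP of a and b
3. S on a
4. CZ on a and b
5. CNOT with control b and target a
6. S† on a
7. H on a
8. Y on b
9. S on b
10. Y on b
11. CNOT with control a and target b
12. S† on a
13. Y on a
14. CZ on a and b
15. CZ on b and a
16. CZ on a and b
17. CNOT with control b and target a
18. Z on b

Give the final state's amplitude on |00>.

The amplitude on |00> is 0.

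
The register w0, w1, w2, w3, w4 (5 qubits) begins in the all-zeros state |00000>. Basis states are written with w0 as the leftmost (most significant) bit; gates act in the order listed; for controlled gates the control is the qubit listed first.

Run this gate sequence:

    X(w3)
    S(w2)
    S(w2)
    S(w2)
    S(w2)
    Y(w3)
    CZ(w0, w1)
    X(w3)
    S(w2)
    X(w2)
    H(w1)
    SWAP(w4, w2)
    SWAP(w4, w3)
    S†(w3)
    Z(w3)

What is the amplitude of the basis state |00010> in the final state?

The amplitude on |00010> is 0. Key observation: steps 2-5 multiply out to the identity, so the circuit reduces to the remaining gates.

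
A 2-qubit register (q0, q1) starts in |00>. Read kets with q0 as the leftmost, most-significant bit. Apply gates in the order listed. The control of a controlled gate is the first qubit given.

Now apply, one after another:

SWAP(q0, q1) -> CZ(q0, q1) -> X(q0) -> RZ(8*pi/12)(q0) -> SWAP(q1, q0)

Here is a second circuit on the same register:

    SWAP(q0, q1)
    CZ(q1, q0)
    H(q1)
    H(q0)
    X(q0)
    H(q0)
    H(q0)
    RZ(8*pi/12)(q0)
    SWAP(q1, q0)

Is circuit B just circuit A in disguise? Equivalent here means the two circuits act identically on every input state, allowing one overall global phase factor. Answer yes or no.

No, they are not equivalent — no single phase factor reconciles the two unitaries.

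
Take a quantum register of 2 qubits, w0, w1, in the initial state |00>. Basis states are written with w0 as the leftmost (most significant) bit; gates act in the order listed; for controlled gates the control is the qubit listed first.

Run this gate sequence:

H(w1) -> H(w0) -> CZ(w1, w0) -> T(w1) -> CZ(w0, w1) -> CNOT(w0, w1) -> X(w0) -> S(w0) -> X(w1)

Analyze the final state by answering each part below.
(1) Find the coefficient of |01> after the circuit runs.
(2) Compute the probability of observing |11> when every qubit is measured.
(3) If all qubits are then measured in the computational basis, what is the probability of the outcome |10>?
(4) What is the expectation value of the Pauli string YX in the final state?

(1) The final state's coefficient on |01> equals exp(I*pi/4)/2.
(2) The probability of measuring |11> is 1/4.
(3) The probability of measuring |10> is 1/4.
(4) The expectation value of YX is 1.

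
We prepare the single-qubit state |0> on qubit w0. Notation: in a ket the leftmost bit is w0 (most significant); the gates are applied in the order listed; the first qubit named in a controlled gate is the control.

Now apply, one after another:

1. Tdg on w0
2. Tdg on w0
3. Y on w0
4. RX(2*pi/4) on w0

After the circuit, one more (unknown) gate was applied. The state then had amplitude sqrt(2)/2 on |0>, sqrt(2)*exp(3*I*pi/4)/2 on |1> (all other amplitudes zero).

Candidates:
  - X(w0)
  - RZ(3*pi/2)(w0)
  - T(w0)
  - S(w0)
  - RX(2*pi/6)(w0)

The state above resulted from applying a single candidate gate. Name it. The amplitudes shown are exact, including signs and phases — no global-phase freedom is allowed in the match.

It was T(w0) that produced the state shown.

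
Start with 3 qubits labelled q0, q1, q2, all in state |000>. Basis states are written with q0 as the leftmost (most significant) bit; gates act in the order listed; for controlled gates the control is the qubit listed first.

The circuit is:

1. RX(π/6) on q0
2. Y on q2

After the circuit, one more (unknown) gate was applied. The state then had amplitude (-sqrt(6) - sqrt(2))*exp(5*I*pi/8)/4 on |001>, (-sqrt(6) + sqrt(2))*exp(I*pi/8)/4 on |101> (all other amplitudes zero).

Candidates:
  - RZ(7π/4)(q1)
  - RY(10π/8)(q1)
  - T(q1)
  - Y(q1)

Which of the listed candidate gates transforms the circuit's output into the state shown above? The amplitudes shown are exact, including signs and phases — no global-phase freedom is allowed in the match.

The unique candidate consistent with the amplitudes is RZ(7π/4)(q1).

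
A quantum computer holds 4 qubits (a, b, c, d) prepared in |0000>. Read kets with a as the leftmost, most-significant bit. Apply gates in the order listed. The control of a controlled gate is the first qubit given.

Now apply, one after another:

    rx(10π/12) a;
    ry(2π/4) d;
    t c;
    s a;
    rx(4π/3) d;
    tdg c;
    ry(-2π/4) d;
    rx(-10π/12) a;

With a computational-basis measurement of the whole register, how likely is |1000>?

Outcome |1000> occurs with probability 1/8.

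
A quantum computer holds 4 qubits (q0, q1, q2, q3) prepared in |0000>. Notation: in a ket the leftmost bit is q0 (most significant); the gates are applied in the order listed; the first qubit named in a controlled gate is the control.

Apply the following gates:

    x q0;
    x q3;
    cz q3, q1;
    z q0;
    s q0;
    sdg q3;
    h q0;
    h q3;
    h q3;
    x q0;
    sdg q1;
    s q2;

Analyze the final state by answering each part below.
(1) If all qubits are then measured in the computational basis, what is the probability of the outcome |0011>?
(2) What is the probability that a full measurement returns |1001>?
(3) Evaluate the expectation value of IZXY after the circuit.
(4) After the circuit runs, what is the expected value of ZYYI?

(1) The probability of measuring |0011> is 0. Key observation: the block from step 8 through step 9 cancels to the identity and can be dropped.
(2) A full measurement returns |1001> with probability 1/2.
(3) In the final state, IZXY has expectation 0.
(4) The observable ZYYI averages to 0.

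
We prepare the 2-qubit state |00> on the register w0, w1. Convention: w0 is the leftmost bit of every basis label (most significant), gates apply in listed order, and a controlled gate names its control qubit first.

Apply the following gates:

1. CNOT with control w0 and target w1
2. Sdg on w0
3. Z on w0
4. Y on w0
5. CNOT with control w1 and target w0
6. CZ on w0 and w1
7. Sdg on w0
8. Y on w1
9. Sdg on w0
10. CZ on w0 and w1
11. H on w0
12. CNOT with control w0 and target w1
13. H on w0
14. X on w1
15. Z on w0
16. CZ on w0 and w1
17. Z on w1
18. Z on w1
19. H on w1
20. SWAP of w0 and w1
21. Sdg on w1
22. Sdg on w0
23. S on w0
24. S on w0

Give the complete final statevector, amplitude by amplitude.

The resulting statevector has amplitude 0 on |00>, 0 on |01>, -sqrt(2)*I/2 on |10>, sqrt(2)/2 on |11>.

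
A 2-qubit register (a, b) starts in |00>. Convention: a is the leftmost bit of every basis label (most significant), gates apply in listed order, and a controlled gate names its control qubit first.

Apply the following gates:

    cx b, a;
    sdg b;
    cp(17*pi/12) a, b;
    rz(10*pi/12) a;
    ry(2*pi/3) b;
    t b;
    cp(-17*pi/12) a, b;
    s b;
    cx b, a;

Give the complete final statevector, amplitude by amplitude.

After the circuit, the state carries amplitude -exp(7*I*pi/12)/2 on |00>, 0 on |01>, 0 on |10>, sqrt(3)*exp(I*pi/3)/2 on |11>.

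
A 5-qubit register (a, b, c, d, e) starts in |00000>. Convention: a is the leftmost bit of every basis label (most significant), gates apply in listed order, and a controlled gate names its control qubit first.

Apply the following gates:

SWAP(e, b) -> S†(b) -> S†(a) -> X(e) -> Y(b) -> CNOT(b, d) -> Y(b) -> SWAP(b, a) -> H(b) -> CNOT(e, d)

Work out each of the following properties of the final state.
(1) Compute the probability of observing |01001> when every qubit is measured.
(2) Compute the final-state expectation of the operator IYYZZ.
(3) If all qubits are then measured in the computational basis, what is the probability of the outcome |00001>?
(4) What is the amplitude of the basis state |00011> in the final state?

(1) A full measurement returns |01001> with probability 1/2.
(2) The observable IYYZZ averages to 0.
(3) The probability of measuring |00001> is 1/2.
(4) The final state's coefficient on |00011> equals 0.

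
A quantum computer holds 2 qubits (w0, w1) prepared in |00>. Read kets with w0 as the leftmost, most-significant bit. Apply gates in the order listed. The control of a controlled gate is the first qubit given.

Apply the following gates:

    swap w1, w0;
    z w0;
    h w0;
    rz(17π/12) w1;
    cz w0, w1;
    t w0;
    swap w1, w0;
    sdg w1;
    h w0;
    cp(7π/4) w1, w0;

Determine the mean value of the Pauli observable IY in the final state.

The expectation value of IY is -1/2 - sqrt(2)/4.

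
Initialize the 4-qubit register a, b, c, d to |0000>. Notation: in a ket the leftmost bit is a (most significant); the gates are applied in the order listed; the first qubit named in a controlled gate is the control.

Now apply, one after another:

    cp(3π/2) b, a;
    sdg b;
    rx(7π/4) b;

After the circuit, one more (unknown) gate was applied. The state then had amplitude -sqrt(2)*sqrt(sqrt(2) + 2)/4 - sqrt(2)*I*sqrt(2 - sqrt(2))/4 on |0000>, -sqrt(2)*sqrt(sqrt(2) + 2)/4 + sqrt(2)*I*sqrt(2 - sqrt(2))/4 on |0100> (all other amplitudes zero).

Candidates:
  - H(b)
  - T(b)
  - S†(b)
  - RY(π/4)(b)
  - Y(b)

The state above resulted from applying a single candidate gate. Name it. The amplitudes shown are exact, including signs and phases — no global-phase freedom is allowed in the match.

The unique candidate consistent with the amplitudes is H(b).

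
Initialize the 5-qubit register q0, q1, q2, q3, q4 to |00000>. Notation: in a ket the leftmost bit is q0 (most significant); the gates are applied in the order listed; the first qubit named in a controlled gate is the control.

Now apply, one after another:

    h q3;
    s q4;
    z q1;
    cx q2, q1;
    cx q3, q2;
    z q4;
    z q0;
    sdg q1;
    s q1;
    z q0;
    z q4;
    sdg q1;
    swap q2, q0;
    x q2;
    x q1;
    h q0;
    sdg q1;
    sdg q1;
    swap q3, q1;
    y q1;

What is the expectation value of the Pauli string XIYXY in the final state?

The observable XIYXY averages to 0.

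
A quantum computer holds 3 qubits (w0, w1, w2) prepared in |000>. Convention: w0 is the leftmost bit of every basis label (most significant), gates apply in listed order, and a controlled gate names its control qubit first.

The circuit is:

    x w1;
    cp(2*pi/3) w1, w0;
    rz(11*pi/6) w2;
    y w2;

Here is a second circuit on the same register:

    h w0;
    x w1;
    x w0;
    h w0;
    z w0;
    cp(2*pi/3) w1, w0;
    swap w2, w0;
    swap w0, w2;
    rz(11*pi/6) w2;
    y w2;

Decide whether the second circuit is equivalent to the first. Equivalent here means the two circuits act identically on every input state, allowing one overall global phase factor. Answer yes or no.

Yes, they are equivalent — the unitaries differ by at most a global phase.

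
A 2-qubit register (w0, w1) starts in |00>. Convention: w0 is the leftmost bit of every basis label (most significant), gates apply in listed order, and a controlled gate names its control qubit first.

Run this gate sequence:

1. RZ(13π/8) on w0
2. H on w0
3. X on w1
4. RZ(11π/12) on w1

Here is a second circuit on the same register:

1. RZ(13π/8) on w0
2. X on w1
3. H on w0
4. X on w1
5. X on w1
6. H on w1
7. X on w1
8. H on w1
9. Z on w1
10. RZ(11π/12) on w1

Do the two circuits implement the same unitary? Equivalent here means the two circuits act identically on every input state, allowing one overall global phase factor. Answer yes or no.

Yes, they are equivalent — the unitaries differ by at most a global phase.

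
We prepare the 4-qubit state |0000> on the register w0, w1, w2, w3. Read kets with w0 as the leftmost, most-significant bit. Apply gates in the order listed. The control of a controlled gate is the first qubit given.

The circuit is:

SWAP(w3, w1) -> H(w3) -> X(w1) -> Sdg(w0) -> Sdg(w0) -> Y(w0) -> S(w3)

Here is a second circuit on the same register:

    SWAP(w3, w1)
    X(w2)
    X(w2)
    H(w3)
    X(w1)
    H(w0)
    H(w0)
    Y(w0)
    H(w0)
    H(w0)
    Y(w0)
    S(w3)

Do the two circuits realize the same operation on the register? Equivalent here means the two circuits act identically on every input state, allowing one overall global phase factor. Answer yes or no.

No: there is an input state on which the two circuits produce genuinely different outputs (not merely differing by a phase).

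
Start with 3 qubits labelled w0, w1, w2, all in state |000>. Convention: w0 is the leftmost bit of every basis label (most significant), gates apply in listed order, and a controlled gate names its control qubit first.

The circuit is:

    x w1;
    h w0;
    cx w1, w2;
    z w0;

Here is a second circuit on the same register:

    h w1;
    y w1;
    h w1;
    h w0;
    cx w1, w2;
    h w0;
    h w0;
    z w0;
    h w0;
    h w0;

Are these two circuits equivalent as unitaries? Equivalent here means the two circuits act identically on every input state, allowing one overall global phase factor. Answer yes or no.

No: there is an input state on which the two circuits produce genuinely different outputs (not merely differing by a phase).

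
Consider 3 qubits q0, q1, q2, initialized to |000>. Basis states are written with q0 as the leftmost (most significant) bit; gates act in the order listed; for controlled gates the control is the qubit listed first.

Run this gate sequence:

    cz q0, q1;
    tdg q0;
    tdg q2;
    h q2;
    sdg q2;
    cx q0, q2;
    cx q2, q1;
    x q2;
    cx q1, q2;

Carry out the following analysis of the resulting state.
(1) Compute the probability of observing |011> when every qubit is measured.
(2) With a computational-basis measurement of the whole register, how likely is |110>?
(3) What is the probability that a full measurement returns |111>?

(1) A full measurement returns |011> with probability 1/2.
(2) A full measurement returns |110> with probability 0.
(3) A full measurement returns |111> with probability 0.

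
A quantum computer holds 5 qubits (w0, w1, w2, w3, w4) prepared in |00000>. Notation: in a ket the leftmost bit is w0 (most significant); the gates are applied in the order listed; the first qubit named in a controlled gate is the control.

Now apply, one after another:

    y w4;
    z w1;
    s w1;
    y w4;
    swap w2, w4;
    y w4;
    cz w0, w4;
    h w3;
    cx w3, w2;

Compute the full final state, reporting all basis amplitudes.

After the circuit, the state carries amplitude sqrt(2)*I/2 on |00001>, sqrt(2)*I/2 on |00111>, and 0 on every other basis state.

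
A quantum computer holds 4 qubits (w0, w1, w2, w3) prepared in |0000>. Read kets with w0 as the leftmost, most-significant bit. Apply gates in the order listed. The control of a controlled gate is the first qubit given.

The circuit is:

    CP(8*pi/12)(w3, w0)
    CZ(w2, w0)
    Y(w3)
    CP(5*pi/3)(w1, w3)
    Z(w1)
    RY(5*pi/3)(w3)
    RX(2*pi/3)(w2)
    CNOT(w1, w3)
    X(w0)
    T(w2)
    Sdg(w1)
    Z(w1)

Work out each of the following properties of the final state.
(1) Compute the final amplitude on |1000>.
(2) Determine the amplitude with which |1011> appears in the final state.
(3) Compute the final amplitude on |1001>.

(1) The final state's coefficient on |1000> equals -I/4.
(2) The amplitude on |1011> is -3*exp(I*pi/4)/4.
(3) |1001> carries amplitude -sqrt(3)*I/4 in the final state.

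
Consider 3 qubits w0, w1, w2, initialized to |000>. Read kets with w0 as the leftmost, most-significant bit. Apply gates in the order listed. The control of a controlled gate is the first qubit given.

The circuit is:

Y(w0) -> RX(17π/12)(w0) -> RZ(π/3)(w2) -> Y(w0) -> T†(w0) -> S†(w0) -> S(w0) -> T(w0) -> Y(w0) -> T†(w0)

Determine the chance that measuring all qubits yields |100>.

The probability of measuring |100> is -sqrt(6)/8 + sqrt(2)/8 + 1/2.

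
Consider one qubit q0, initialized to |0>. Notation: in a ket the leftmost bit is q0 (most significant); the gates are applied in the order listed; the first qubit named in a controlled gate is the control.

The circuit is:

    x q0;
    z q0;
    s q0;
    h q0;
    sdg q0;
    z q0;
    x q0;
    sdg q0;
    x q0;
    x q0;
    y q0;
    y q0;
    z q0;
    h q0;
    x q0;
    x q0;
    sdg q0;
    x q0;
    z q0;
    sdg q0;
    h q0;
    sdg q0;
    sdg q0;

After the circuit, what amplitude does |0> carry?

The amplitude on |0> is sqrt(2)*I/2.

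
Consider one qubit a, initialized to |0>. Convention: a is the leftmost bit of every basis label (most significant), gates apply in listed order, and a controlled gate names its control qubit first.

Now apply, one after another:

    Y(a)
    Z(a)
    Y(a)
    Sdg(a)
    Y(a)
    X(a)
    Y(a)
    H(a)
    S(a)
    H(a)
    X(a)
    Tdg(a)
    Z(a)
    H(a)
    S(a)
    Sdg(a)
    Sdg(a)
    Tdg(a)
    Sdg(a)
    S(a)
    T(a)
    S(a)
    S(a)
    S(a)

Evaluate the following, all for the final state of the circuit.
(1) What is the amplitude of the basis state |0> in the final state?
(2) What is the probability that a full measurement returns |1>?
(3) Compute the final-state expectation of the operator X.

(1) The final state's coefficient on |0> equals sqrt(2)*(1 + I + sqrt(2)*I)/4. Key observation: gates 16-23 undo each other exactly, leaving only the rest of the circuit to track.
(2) The probability of measuring |1> is 1/2 - sqrt(2)/4.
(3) In the final state, X has expectation 0.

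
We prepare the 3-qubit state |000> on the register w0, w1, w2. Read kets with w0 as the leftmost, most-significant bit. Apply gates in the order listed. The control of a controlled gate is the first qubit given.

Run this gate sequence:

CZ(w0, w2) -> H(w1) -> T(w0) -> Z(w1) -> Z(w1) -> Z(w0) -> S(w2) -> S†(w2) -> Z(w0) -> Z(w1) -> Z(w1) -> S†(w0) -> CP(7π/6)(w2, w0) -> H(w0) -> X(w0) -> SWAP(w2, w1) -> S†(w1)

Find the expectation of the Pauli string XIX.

The expectation value of XIX is 1. Key observation: gates 4-11 undo each other exactly, leaving only the rest of the circuit to track.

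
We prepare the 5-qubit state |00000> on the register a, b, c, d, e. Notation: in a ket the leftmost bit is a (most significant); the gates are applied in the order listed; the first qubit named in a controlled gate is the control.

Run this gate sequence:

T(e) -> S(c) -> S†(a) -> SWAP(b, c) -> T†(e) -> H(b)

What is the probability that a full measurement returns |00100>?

Outcome |00100> occurs with probability 0.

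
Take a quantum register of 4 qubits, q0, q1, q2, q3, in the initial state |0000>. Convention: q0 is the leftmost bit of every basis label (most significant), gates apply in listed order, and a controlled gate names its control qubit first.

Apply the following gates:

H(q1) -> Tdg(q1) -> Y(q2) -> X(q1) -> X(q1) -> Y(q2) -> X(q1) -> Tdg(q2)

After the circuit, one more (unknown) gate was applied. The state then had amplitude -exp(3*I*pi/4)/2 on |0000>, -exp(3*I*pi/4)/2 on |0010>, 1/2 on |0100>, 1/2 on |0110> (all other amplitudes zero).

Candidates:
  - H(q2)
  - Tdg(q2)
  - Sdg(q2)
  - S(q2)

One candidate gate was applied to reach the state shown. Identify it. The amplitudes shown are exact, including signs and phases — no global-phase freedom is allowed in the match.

The unique candidate consistent with the amplitudes is H(q2).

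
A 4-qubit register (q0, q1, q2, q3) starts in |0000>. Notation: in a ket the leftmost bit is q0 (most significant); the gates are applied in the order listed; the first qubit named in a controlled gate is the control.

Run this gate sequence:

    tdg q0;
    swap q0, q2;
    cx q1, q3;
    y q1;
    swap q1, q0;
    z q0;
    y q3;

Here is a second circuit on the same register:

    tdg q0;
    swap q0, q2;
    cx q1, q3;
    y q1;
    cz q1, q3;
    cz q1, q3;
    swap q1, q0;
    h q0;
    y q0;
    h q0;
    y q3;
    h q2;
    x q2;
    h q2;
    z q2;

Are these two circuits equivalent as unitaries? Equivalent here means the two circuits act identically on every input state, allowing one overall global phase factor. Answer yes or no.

No: there is an input state on which the two circuits produce genuinely different outputs (not merely differing by a phase).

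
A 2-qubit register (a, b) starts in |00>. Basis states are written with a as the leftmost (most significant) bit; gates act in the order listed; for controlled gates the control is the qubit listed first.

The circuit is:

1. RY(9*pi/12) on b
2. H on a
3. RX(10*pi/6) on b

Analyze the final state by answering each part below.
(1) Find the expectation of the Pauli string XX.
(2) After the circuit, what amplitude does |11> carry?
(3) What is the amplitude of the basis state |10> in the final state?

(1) The observable XX averages to sqrt(2)/2.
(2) The amplitude on |11> is -sqrt(6*sqrt(2) + 12)/8 - I*sqrt(4 - 2*sqrt(2))/8.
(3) The amplitude on |10> is -sqrt(12 - 6*sqrt(2))/8 - I*sqrt(2*sqrt(2) + 4)/8.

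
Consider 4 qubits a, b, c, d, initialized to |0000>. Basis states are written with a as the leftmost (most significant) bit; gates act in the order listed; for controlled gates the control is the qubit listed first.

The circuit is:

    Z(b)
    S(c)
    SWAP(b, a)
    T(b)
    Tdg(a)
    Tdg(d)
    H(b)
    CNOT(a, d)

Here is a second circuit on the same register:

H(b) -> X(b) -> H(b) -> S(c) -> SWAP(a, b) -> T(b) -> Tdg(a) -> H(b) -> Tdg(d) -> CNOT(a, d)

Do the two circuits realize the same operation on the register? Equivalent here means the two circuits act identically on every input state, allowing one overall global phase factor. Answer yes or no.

Yes, they are equivalent — the unitaries differ by at most a global phase.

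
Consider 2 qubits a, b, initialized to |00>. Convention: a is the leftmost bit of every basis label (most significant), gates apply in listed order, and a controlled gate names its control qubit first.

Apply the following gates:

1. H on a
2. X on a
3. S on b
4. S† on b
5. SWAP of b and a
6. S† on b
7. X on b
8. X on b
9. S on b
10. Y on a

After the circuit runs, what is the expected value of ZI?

In the final state, ZI has expectation -1. Key observation: gates 6-9 undo each other exactly, leaving only the rest of the circuit to track.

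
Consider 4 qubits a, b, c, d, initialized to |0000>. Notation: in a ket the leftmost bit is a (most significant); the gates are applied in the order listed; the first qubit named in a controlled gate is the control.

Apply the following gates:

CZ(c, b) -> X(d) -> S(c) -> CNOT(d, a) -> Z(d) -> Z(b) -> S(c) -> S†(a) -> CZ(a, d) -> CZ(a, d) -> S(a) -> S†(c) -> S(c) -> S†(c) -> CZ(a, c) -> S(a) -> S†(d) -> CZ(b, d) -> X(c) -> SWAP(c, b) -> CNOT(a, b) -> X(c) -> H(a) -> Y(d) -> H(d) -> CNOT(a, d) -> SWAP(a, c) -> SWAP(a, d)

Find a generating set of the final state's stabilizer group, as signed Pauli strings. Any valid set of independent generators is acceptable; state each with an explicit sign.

The final state is stabilized by the group generated by +XIII, -IIXI, +IZII, -IIIZ; other independent generating sets are equally valid. Key observation: steps 7-12 multiply out to the identity, so the circuit reduces to the remaining gates.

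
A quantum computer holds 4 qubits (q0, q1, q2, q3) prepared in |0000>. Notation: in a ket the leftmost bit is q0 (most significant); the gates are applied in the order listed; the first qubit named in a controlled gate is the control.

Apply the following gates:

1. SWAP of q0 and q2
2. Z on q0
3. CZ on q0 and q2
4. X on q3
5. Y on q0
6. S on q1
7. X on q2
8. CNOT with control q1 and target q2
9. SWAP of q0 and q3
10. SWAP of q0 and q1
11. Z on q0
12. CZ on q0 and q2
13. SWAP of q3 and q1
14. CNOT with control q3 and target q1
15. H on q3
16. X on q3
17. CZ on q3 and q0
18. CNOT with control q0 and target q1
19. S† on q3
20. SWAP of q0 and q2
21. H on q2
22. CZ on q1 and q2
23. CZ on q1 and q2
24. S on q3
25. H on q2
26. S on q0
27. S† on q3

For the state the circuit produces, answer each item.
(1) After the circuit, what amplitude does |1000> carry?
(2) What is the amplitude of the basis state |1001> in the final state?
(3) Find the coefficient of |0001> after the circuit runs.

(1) |1000> carries amplitude sqrt(2)/2 in the final state. Key observation: gates 22-23 undo each other exactly, leaving only the rest of the circuit to track.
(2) The amplitude on |1001> is sqrt(2)*I/2.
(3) The final state's coefficient on |0001> equals 0.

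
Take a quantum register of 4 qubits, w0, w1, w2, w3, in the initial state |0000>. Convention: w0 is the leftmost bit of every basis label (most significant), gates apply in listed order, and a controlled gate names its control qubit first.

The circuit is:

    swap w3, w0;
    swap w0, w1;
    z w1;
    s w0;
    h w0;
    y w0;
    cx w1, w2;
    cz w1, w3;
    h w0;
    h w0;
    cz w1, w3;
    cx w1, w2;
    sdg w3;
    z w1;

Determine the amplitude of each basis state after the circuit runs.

After the circuit, the state carries amplitude -sqrt(2)*I/2 on |0000>, sqrt(2)*I/2 on |1000>, and 0 on every other basis state. Key observation: the block from step 7 through step 12 cancels to the identity and can be dropped.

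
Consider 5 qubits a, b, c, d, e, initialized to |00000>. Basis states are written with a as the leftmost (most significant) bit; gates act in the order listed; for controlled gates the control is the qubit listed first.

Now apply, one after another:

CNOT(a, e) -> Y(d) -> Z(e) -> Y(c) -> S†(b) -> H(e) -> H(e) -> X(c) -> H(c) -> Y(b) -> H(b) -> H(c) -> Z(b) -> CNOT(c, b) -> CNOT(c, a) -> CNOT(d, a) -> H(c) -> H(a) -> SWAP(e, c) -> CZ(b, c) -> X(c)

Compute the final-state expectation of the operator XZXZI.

In the final state, XZXZI has expectation 0. Key observation: steps 6-7 multiply out to the identity, so the circuit reduces to the remaining gates.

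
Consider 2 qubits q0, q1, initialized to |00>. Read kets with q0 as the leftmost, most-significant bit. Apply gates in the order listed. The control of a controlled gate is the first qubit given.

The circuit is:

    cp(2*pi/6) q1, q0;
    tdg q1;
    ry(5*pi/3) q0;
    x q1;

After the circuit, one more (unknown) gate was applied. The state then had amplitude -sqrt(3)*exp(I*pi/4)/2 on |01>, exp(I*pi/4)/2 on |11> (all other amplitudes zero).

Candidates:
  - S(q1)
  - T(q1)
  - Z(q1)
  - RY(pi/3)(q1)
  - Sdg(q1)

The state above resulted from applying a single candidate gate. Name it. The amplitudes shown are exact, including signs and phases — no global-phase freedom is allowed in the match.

The applied gate was T(q1).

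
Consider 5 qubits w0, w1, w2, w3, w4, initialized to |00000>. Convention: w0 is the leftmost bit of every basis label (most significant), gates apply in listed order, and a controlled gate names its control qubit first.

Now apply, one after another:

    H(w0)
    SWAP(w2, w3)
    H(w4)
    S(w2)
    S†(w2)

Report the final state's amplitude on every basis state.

After the circuit, the state carries amplitude 1/2 on |00000>, 1/2 on |00001>, 1/2 on |10000>, 1/2 on |10001>, and 0 on every other basis state.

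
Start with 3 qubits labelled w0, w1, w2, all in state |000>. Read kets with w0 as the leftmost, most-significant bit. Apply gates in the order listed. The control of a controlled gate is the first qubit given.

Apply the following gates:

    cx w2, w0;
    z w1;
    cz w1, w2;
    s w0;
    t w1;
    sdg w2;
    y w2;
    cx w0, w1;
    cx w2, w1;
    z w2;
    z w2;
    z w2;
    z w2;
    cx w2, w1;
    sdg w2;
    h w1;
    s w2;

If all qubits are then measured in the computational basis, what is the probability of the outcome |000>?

The probability of measuring |000> is 0. Key observation: gates 9-14 undo each other exactly, leaving only the rest of the circuit to track.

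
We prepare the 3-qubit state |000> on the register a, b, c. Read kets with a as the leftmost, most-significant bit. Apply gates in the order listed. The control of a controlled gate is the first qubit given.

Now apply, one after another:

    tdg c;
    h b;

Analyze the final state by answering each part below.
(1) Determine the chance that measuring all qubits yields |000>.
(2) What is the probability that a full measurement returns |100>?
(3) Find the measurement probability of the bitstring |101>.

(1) Outcome |000> occurs with probability 1/2.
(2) Outcome |100> occurs with probability 0.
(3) The probability of measuring |101> is 0.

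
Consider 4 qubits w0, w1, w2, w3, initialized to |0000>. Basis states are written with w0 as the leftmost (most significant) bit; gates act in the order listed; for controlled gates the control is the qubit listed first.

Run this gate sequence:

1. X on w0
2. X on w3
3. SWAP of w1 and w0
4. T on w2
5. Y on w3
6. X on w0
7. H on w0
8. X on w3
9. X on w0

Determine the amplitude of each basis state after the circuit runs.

The resulting statevector has amplitude sqrt(2)*I/2 on |0101>, -sqrt(2)*I/2 on |1101>, and 0 on every other basis state.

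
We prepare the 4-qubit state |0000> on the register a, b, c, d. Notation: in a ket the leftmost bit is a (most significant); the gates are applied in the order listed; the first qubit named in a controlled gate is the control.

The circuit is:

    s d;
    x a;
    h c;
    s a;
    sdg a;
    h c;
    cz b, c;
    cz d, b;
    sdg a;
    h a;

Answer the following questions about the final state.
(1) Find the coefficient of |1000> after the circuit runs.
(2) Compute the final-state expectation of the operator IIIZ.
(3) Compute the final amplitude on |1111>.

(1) The final state's coefficient on |1000> equals sqrt(2)*I/2.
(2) In the final state, IIIZ has expectation 1.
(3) The final state's coefficient on |1111> equals 0.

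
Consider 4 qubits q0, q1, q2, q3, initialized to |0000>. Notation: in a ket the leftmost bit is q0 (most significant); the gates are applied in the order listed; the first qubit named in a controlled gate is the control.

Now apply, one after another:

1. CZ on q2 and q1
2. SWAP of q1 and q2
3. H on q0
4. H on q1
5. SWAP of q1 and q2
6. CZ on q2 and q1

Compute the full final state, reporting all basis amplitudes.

After the circuit, the state carries amplitude 1/2 on |0000>, 1/2 on |0010>, 1/2 on |1000>, 1/2 on |1010>, and 0 on every other basis state.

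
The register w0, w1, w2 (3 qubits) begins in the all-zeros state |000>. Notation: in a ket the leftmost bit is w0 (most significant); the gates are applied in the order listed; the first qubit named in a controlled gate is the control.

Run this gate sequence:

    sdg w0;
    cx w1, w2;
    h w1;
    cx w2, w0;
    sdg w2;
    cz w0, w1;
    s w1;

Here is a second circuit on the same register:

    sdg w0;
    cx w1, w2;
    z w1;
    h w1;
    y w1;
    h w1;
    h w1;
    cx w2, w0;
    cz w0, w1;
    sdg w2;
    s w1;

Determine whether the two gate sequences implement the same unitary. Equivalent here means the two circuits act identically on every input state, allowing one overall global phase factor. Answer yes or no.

No, they are not equivalent — no single phase factor reconciles the two unitaries.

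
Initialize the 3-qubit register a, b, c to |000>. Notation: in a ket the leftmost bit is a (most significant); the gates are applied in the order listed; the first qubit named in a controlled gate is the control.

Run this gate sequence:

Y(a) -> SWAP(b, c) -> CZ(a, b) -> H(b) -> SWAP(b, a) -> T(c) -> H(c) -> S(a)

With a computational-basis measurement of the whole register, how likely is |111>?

A full measurement returns |111> with probability 1/4.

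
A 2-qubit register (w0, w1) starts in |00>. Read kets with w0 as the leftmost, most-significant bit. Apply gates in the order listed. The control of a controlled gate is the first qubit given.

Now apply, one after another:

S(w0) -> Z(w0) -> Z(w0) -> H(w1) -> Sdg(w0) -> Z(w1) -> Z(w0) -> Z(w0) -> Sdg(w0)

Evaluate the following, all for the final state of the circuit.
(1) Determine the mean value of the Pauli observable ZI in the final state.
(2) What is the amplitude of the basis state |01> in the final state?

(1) The expectation value of ZI is 1.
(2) The final state's coefficient on |01> equals -sqrt(2)/2.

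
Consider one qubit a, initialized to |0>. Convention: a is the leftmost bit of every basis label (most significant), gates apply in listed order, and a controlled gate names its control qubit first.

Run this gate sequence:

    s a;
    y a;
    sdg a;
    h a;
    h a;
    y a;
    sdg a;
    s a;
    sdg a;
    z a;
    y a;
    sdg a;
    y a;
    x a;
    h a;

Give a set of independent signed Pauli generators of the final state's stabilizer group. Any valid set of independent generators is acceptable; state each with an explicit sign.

The final state is stabilized by the group generated by -X; other independent generating sets are equally valid.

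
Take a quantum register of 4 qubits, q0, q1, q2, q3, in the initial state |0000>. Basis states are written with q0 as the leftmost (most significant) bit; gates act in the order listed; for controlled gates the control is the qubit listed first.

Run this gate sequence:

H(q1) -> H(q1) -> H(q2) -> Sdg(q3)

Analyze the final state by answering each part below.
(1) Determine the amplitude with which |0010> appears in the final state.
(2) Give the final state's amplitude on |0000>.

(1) |0010> carries amplitude sqrt(2)/2 in the final state. Key observation: the block from step 1 through step 2 cancels to the identity and can be dropped.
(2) The amplitude on |0000> is sqrt(2)/2.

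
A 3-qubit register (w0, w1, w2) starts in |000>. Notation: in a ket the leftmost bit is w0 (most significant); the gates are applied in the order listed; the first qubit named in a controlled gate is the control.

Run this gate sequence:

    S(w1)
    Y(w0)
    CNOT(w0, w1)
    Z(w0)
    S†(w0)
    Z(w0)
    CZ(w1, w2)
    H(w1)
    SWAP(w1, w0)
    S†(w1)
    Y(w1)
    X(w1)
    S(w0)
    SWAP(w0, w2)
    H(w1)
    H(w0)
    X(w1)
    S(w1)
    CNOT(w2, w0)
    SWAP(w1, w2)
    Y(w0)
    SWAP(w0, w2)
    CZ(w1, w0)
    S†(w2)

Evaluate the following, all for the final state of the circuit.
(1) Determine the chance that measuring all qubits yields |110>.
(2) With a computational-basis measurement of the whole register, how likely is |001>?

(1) A full measurement returns |110> with probability 1/8.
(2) A full measurement returns |001> with probability 1/8.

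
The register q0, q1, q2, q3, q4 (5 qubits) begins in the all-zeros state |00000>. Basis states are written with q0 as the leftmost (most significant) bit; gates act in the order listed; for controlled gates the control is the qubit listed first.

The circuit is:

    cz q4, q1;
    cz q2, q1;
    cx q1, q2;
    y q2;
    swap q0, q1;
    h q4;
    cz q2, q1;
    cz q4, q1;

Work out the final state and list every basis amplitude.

The final amplitudes are sqrt(2)*I/2 on |00100>, sqrt(2)*I/2 on |00101>, and 0 on every other basis state.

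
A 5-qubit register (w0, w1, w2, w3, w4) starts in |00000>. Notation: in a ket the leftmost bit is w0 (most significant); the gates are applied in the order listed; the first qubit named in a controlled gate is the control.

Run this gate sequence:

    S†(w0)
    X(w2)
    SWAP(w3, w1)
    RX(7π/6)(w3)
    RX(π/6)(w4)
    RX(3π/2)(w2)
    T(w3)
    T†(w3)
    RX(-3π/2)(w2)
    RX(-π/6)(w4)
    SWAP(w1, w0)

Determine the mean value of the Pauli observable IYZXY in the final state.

The observable IYZXY averages to 0. Key observation: the block from step 5 through step 10 cancels to the identity and can be dropped.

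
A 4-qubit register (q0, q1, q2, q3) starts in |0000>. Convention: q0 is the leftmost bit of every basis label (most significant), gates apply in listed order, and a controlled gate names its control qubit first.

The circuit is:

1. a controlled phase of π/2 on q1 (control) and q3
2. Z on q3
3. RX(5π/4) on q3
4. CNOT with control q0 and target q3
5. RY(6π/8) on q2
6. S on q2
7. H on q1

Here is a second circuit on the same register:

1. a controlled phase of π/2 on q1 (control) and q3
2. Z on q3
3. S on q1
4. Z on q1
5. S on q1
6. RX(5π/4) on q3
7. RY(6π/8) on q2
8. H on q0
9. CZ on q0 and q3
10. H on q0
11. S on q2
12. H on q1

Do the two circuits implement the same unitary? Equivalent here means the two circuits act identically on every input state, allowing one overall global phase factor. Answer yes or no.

No — the two circuits implement different unitaries, even allowing a global phase.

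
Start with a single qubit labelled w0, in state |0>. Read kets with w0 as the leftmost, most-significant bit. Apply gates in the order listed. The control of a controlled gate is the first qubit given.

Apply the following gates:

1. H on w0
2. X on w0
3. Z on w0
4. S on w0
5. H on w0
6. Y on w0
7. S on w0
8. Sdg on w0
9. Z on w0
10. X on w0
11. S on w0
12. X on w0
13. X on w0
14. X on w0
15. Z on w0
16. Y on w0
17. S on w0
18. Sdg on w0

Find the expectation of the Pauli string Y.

In the final state, Y has expectation 0.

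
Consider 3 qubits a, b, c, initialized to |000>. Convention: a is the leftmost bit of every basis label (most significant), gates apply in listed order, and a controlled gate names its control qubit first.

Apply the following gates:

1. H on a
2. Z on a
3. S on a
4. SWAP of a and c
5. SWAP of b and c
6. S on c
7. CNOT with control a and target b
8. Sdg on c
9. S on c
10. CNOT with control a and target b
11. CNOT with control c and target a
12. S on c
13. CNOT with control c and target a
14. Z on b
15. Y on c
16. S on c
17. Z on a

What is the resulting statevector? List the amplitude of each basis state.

The resulting statevector has amplitude -sqrt(2)/2 on |001>, -sqrt(2)*I/2 on |011>, and 0 on every other basis state.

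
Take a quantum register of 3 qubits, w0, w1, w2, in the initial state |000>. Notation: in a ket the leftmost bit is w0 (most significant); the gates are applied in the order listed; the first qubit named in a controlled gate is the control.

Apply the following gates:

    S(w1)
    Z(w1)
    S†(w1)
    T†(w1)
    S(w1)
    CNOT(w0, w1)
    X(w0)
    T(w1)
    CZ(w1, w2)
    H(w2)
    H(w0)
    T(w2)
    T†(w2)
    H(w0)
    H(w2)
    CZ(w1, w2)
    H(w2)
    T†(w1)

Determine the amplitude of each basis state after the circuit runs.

After the circuit, the state carries amplitude sqrt(2)/2 on |100>, sqrt(2)/2 on |101>, and 0 on every other basis state. Key observation: the block from step 9 through step 16 cancels to the identity and can be dropped.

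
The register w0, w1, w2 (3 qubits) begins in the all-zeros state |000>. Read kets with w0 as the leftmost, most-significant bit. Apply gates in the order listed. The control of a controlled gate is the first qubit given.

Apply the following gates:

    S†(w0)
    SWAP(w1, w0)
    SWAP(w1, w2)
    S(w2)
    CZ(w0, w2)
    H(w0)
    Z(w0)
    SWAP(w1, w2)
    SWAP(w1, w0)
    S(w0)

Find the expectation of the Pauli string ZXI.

The expectation value of ZXI is -1.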